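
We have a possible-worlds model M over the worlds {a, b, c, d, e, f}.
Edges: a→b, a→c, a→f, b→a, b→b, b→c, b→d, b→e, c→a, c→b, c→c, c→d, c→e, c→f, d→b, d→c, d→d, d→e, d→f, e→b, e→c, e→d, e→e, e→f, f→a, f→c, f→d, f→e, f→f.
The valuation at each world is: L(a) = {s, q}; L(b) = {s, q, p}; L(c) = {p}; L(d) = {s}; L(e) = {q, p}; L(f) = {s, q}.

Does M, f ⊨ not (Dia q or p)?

No

At f: Dia q or p is true, so not (Dia q or p) is false.
  At f: Dia q is true, p is false, so Dia q or p is true.
    At f: Dia q requires q at some successor in {a, c, d, e, f}.
      q holds at a, so Dia q is true at f.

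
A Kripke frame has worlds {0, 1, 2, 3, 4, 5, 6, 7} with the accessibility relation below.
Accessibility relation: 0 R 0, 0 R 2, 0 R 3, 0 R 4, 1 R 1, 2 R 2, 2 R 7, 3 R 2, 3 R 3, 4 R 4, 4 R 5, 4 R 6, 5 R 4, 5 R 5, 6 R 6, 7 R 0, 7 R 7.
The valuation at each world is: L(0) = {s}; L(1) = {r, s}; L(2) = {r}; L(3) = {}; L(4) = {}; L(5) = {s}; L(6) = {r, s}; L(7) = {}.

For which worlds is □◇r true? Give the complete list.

0, 1, 3, 6

Let φ = □◇r. Evaluate φ at each world:
  0 (successors {0, 2, 3, 4}): φ is true.
  1 (successors {1}): φ is true.
  2 (successors {2, 7}): φ is false.
  3 (successors {2, 3}): φ is true.
  4 (successors {4, 5, 6}): φ is false.
  5 (successors {4, 5}): φ is false.
  6 (successors {6}): φ is true.
  7 (successors {0, 7}): φ is false.
For instance, at 3:
  At 3: □◇r requires ◇r at every successor {2, 3}.
      At 2: ◇r requires r at some successor in {2, 7}.
        r holds at 2, so ◇r is true at 2.
      At 3: ◇r requires r at some successor in {2, 3}.
        r holds at 2, so ◇r is true at 3.
  So □◇r is true at 3.
Satisfying worlds: {0, 1, 3, 6}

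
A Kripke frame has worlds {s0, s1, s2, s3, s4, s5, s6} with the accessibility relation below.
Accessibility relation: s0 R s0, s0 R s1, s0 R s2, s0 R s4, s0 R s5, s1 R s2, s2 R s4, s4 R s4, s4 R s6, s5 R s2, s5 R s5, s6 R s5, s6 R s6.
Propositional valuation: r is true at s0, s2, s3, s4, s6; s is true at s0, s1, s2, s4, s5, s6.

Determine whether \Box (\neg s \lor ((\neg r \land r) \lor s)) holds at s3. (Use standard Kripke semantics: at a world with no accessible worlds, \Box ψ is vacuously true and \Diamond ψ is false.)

Recall that \Box ψ holds at a world iff ψ holds at every accessible world, and \Diamond ψ holds iff ψ holds at some accessible world.
At s3: no accessible worlds, so \Box (\neg s \lor ((\neg r \land r) \lor s)) holds vacuously.

Yes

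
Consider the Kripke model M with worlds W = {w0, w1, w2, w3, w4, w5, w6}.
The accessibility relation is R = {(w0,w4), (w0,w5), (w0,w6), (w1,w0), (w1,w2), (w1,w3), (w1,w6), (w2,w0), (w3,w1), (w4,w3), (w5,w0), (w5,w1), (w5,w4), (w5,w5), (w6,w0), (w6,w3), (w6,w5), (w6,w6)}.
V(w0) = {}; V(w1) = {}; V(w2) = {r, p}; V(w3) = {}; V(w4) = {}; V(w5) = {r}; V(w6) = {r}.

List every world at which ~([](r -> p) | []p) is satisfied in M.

w0, w1, w5, w6

Let φ = ~([](r -> p) | []p). Evaluate φ at each world:
  w0 (successors {w4, w5, w6}): φ is true.
  w1 (successors {w0, w2, w3, w6}): φ is true.
  w2 (successors {w0}): φ is false.
  w3 (successors {w1}): φ is false.
  w4 (successors {w3}): φ is false.
  w5 (successors {w0, w1, w4, w5}): φ is true.
  w6 (successors {w0, w3, w5, w6}): φ is true.
For instance, at w0:
  At w0: [](r -> p) | []p is false, so ~([](r -> p) | []p) is true.
    At w0: [](r -> p) is false, []p is false, so [](r -> p) | []p is false.
      At w0: [](r -> p) requires r -> p at every successor {w4, w5, w6}.
        r -> p fails at w5, so [](r -> p) is false at w0.
      At w0: []p requires p at every successor {w4, w5, w6}.
        p fails at w4, so []p is false at w0.
Satisfying worlds: {w0, w1, w5, w6}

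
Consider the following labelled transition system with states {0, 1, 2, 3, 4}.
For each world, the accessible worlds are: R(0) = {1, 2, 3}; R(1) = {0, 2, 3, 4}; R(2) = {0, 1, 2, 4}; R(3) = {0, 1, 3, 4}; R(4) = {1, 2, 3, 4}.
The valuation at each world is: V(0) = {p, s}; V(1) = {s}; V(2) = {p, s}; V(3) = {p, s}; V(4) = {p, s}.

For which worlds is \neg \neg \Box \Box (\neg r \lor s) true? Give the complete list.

0, 1, 2, 3, 4

Recall that \Box ψ holds at a world iff ψ holds at every accessible world, and \Diamond ψ holds iff ψ holds at some accessible world.
Let φ = \neg \neg \Box \Box (\neg r \lor s). Evaluate φ at each world:
  0 (successors {1, 2, 3}): φ is true.
  1 (successors {0, 2, 3, 4}): φ is true.
  2 (successors {0, 1, 2, 4}): φ is true.
  3 (successors {0, 1, 3, 4}): φ is true.
  4 (successors {1, 2, 3, 4}): φ is true.
For instance, at 4:
  At 4: \neg \Box \Box (\neg r \lor s) is false, so \neg \neg \Box \Box (\neg r \lor s) is true.
    At 4: \Box \Box (\neg r \lor s) is true, so \neg \Box \Box (\neg r \lor s) is false.
      At 4: \Box \Box (\neg r \lor s) requires \Box (\neg r \lor s) at every successor {1, 2, 3, 4}.
        At 1: \Box (\neg r \lor s) is true.
        At 2: \Box (\neg r \lor s) is true.
        At 3: \Box (\neg r \lor s) is true.
        At 4: \Box (\neg r \lor s) is true.
      So \Box \Box (\neg r \lor s) is true at 4.
Satisfying worlds: {0, 1, 2, 3, 4}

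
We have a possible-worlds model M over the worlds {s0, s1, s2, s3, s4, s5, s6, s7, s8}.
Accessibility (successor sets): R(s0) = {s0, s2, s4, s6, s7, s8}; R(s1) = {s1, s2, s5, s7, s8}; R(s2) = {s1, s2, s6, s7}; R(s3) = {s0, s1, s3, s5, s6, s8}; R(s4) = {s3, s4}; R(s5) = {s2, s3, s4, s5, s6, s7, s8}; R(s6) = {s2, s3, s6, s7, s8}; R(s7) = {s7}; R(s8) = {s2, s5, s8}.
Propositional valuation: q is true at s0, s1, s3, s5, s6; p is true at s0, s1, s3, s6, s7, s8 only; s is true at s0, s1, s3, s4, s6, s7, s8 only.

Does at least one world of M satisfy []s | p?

Yes

Recall that []ψ holds at a world iff ψ holds at every accessible world, and <>ψ holds iff ψ holds at some accessible world.
Let φ = []s | p. Evaluate φ at each world:
  s0 (successors {s0, s2, s4, s6, s7, s8}): φ is true.
  s1 (successors {s1, s2, s5, s7, s8}): φ is true.
  s2 (successors {s1, s2, s6, s7}): φ is false.
  s3 (successors {s0, s1, s3, s5, s6, s8}): φ is true.
  s4 (successors {s3, s4}): φ is true.
  s5 (successors {s2, s3, s4, s5, s6, s7, s8}): φ is false.
  s6 (successors {s2, s3, s6, s7, s8}): φ is true.
  s7 (successors {s7}): φ is true.
  s8 (successors {s2, s5, s8}): φ is true.
Detail at s0 (witness):
  At s0: []s is false, p is true, so []s | p is true.
    At s0: []s requires s at every successor {s0, s2, s4, s6, s7, s8}.
      s fails at s2, so []s is false at s0.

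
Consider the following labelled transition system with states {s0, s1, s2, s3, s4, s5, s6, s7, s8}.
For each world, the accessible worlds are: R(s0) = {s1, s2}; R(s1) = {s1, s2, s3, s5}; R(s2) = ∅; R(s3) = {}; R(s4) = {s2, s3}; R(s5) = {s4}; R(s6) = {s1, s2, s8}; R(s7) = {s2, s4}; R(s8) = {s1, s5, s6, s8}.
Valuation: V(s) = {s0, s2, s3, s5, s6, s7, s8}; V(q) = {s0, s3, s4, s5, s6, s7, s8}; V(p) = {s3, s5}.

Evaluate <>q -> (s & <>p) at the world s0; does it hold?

At s0: <>q is false, s & <>p is false, so <>q -> (s & <>p) is true.
  At s0: <>q requires q at some successor in {s1, s2}.
    At s1: q is false.
    At s2: q is false.
  So <>q is false at s0.
  At s0: s is true, <>p is false, so s & <>p is false.
    At s0: <>p requires p at some successor in {s1, s2}.
      At s1: p is false.
      At s2: p is false.
    So <>p is false at s0.

Yes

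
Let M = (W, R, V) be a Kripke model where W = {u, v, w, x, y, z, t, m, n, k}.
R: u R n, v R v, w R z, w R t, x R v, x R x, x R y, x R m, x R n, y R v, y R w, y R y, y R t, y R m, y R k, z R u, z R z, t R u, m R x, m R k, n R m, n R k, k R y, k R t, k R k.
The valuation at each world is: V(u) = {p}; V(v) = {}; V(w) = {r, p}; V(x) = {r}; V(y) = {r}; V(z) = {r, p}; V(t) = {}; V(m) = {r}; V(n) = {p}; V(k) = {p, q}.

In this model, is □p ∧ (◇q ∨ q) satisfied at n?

At n: □p is false, ◇q ∨ q is true, so □p ∧ (◇q ∨ q) is false.
  At n: □p requires p at every successor {m, k}.
    p fails at m, so □p is false at n.
  At n: ◇q is true, q is false, so ◇q ∨ q is true.
    At n: ◇q requires q at some successor in {m, k}.
      q holds at k, so ◇q is true at n.

No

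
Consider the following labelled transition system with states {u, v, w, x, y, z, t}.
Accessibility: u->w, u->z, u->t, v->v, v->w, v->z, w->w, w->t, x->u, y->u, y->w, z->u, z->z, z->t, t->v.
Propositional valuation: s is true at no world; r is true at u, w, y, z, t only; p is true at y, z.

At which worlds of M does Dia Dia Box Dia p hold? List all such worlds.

u, v, w, x, y, z

Let φ = Dia Dia Box Dia p. Evaluate φ at each world:
  u (successors {w, z, t}): φ is true.
  v (successors {v, w, z}): φ is true.
  w (successors {w, t}): φ is true.
  x (successors {u}): φ is true.
  y (successors {u, w}): φ is true.
  z (successors {u, z, t}): φ is true.
  t (successors {v}): φ is false.
For instance, at w:
  At w: Dia Dia Box Dia p requires Dia Box Dia p at some successor in {w, t}.
    Dia Box Dia p holds at w, so Dia Dia Box Dia p is true at w.
      At w: Dia Box Dia p requires Box Dia p at some successor in {w, t}.
        Box Dia p holds at t, so Dia Box Dia p is true at w.
Satisfying worlds: {u, v, w, x, y, z}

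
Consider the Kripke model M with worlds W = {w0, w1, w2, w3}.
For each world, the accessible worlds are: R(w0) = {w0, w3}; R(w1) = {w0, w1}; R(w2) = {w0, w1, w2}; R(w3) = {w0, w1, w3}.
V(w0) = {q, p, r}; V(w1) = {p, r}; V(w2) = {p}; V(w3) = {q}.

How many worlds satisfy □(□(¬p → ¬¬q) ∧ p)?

Let φ = □(□(¬p → ¬¬q) ∧ p). Evaluate φ at each world:
  w0 (successors {w0, w3}): φ is false.
  w1 (successors {w0, w1}): φ is true.
  w2 (successors {w0, w1, w2}): φ is true.
  w3 (successors {w0, w1, w3}): φ is false.
For instance, at w1:
  At w1: □(□(¬p → ¬¬q) ∧ p) requires □(¬p → ¬¬q) ∧ p at every successor {w0, w1}.
      At w0: □(¬p → ¬¬q) is true, p is true, so □(¬p → ¬¬q) ∧ p is true.
      At w1: □(¬p → ¬¬q) is true, p is true, so □(¬p → ¬¬q) ∧ p is true.
  So □(□(¬p → ¬¬q) ∧ p) is true at w1.
Satisfying worlds: {w1, w2}

2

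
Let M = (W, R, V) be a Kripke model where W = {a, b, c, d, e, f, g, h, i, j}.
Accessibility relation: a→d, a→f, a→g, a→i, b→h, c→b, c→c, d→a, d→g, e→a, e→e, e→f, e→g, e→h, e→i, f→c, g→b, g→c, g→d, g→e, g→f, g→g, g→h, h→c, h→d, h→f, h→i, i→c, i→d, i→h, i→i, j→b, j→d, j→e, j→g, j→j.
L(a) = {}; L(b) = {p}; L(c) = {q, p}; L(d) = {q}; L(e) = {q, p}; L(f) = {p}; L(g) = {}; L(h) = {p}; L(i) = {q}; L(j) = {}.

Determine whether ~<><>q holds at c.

No

Recall that <>ψ holds at a world iff ψ holds at some accessible world.
At c: <><>q is true, so ~<><>q is false.
  At c: <><>q requires <>q at some successor in {b, c}.
    <>q holds at c, so <><>q is true at c.
      At c: <>q requires q at some successor in {b, c}.
        q holds at c, so <>q is true at c.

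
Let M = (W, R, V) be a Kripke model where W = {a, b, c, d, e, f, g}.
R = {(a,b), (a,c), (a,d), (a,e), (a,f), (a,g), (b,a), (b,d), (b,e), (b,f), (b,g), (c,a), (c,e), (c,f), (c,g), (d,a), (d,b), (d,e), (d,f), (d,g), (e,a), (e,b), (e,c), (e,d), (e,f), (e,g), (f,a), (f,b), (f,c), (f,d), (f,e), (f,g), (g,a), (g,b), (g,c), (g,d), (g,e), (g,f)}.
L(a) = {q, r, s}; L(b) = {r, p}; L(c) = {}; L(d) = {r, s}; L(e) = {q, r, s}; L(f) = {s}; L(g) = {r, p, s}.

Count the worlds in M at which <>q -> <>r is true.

Recall that <>ψ holds at a world iff ψ holds at some accessible world.
Let φ = <>q -> <>r. Evaluate φ at each world:
  a (successors {b, c, d, e, f, g}): φ is true.
  b (successors {a, d, e, f, g}): φ is true.
  c (successors {a, e, f, g}): φ is true.
  d (successors {a, b, e, f, g}): φ is true.
  e (successors {a, b, c, d, f, g}): φ is true.
  f (successors {a, b, c, d, e, g}): φ is true.
  g (successors {a, b, c, d, e, f}): φ is true.
For instance, at g:
  At g: <>q is true, <>r is true, so <>q -> <>r is true.
    At g: <>q requires q at some successor in {a, b, c, d, e, f}.
      q holds at a, so <>q is true at g.
    At g: <>r requires r at some successor in {a, b, c, d, e, f}.
      r holds at a, so <>r is true at g.
Satisfying worlds: {a, b, c, d, e, f, g}

7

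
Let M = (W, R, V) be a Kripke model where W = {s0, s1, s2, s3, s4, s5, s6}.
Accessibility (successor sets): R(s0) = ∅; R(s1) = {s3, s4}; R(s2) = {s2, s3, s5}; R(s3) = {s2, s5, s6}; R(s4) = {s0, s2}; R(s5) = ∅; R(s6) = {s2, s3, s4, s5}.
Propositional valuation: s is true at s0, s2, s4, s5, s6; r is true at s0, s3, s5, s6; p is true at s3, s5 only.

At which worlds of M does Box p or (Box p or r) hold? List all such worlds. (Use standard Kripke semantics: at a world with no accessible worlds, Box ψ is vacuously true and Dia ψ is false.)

s0, s3, s5, s6

Let φ = Box p or (Box p or r). Evaluate φ at each world:
  s0 (successors ∅): φ is true.
  s1 (successors {s3, s4}): φ is false.
  s2 (successors {s2, s3, s5}): φ is false.
  s3 (successors {s2, s5, s6}): φ is true.
  s4 (successors {s0, s2}): φ is false.
  s5 (successors ∅): φ is true.
  s6 (successors {s2, s3, s4, s5}): φ is true.
For instance, at s1:
  At s1: Box p is false, Box p or r is false, so Box p or (Box p or r) is false.
    At s1: Box p requires p at every successor {s3, s4}.
      p fails at s4, so Box p is false at s1.
    At s1: Box p is false, r is false, so Box p or r is false.
      At s1: Box p requires p at every successor {s3, s4}.
        p fails at s4, so Box p is false at s1.
Satisfying worlds: {s0, s3, s5, s6}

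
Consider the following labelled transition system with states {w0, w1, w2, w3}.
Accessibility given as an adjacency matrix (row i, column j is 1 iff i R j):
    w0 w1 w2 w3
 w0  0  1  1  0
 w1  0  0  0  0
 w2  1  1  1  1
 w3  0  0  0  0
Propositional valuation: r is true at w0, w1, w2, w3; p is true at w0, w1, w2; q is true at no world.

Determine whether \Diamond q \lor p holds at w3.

No

At w3: \Diamond q is false, p is false, so \Diamond q \lor p is false.
  At w3: no accessible worlds, so \Diamond q is false.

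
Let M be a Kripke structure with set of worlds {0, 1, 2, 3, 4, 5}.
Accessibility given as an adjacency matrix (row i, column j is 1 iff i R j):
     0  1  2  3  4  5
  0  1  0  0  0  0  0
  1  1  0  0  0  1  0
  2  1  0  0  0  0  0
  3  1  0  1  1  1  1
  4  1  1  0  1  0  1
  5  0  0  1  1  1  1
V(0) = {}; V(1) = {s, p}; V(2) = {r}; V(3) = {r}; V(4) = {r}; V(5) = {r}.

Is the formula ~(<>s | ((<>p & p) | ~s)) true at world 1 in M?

Yes

At 1: <>s | ((<>p & p) | ~s) is false, so ~(<>s | ((<>p & p) | ~s)) is true.
  At 1: <>s is false, (<>p & p) | ~s is false, so <>s | ((<>p & p) | ~s) is false.
    At 1: <>s requires s at some successor in {0, 4}.
      At 0: s is false.
      At 4: s is false.
    So <>s is false at 1.
    At 1: <>p & p is false, ~s is false, so (<>p & p) | ~s is false.
      At 1: <>p is false, p is true, so <>p & p is false.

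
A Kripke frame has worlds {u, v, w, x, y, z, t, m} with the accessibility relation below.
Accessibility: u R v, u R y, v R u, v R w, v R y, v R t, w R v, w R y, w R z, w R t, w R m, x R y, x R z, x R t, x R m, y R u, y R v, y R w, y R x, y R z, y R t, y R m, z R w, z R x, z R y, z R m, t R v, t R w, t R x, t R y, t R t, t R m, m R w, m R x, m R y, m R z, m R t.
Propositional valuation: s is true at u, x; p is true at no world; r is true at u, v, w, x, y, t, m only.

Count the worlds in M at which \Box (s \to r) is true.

8

Let φ = \Box (s \to r). Evaluate φ at each world:
  u (successors {v, y}): φ is true.
  v (successors {u, w, y, t}): φ is true.
  w (successors {v, y, z, t, m}): φ is true.
  x (successors {y, z, t, m}): φ is true.
  y (successors {u, v, w, x, z, t, m}): φ is true.
  z (successors {w, x, y, m}): φ is true.
  t (successors {v, w, x, y, t, m}): φ is true.
  m (successors {w, x, y, z, t}): φ is true.
For instance, at u:
  At u: \Box (s \to r) requires s \to r at every successor {v, y}.
    At v: s \to r is true.
    At y: s \to r is true.
  So \Box (s \to r) is true at u.
Satisfying worlds: {u, v, w, x, y, z, t, m}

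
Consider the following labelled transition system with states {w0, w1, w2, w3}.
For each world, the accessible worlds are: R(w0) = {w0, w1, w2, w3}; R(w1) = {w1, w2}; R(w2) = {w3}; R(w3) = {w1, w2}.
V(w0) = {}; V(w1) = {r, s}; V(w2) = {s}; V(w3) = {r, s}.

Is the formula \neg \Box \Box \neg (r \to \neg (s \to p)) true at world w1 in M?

At w1: \Box \Box \neg (r \to \neg (s \to p)) is false, so \neg \Box \Box \neg (r \to \neg (s \to p)) is true.
  At w1: \Box \Box \neg (r \to \neg (s \to p)) requires \Box \neg (r \to \neg (s \to p)) at every successor {w1, w2}.
    \Box \neg (r \to \neg (s \to p)) fails at w1, so \Box \Box \neg (r \to \neg (s \to p)) is false at w1.
      At w1: \Box \neg (r \to \neg (s \to p)) requires \neg (r \to \neg (s \to p)) at every successor {w1, w2}.
        \neg (r \to \neg (s \to p)) fails at w1, so \Box \neg (r \to \neg (s \to p)) is false at w1.

Yes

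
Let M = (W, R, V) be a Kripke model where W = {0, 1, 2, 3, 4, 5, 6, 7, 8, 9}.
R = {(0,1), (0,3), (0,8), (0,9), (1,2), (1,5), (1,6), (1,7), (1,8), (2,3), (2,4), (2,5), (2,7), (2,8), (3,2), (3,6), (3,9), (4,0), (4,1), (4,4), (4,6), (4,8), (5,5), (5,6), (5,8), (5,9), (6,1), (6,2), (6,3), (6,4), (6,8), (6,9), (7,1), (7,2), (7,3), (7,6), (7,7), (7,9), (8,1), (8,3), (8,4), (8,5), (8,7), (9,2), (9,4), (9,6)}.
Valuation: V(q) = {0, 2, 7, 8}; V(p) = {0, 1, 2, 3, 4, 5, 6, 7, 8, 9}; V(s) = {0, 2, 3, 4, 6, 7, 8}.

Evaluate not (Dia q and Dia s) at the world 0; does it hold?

Recall that Dia ψ holds at a world iff ψ holds at some accessible world.
At 0: Dia q and Dia s is true, so not (Dia q and Dia s) is false.
  At 0: Dia q is true, Dia s is true, so Dia q and Dia s is true.
    At 0: Dia q requires q at some successor in {1, 3, 8, 9}.
      q holds at 8, so Dia q is true at 0.
    At 0: Dia s requires s at some successor in {1, 3, 8, 9}.
      s holds at 3, so Dia s is true at 0.

No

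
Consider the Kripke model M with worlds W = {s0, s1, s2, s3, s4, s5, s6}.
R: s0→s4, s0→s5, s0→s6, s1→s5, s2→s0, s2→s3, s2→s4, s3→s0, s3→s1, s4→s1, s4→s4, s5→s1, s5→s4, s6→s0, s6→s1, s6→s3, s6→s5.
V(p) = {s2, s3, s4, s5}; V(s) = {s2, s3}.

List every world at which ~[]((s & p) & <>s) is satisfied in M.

s0, s1, s2, s3, s4, s5, s6

Let φ = ~[]((s & p) & <>s). Evaluate φ at each world:
  s0 (successors {s4, s5, s6}): φ is true.
  s1 (successors {s5}): φ is true.
  s2 (successors {s0, s3, s4}): φ is true.
  s3 (successors {s0, s1}): φ is true.
  s4 (successors {s1, s4}): φ is true.
  s5 (successors {s1, s4}): φ is true.
  s6 (successors {s0, s1, s3, s5}): φ is true.
For instance, at s3:
  At s3: []((s & p) & <>s) is false, so ~[]((s & p) & <>s) is true.
    At s3: []((s & p) & <>s) requires (s & p) & <>s at every successor {s0, s1}.
      (s & p) & <>s fails at s0, so []((s & p) & <>s) is false at s3.
Satisfying worlds: {s0, s1, s2, s3, s4, s5, s6}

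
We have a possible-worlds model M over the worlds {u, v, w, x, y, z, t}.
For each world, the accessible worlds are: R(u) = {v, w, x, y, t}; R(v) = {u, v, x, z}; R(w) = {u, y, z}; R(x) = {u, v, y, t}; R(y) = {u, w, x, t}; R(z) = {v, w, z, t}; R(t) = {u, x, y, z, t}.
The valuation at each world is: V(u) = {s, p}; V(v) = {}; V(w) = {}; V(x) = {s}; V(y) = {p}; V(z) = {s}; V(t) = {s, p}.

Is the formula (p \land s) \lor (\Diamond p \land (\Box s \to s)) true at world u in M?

Recall that \Box ψ holds at a world iff ψ holds at every accessible world, and \Diamond ψ holds iff ψ holds at some accessible world.
At u: p \land s is true, \Diamond p \land (\Box s \to s) is true, so (p \land s) \lor (\Diamond p \land (\Box s \to s)) is true.
  At u: \Diamond p is true, \Box s \to s is true, so \Diamond p \land (\Box s \to s) is true.
    At u: \Diamond p requires p at some successor in {v, w, x, y, t}.
      p holds at y, so \Diamond p is true at u.
    At u: \Box s is false, s is true, so \Box s \to s is true.
      At u: \Box s requires s at every successor {v, w, x, y, t}.
        s fails at v, so \Box s is false at u.

Yes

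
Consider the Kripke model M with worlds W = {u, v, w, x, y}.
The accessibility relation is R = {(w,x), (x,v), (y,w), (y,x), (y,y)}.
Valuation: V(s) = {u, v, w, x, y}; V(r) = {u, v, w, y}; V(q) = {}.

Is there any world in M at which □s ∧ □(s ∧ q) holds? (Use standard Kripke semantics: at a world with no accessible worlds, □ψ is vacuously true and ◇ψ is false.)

Let φ = □s ∧ □(s ∧ q). Evaluate φ at each world:
  u (successors ∅): φ is true.
  v (successors ∅): φ is true.
  w (successors {x}): φ is false.
  x (successors {v}): φ is false.
  y (successors {w, x, y}): φ is false.
Detail at u (witness):
  At u: □s is true, □(s ∧ q) is true, so □s ∧ □(s ∧ q) is true.
    At u: no accessible worlds, so □s holds vacuously.
    At u: no accessible worlds, so □(s ∧ q) holds vacuously.

Yes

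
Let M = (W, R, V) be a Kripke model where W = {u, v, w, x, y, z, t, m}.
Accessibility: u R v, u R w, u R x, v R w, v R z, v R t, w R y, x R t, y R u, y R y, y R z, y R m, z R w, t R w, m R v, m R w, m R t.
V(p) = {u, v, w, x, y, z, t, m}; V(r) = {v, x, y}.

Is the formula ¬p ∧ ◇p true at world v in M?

No

At v: ¬p is false, ◇p is true, so ¬p ∧ ◇p is false.
  At v: ◇p requires p at some successor in {w, z, t}.
    p holds at w, so ◇p is true at v.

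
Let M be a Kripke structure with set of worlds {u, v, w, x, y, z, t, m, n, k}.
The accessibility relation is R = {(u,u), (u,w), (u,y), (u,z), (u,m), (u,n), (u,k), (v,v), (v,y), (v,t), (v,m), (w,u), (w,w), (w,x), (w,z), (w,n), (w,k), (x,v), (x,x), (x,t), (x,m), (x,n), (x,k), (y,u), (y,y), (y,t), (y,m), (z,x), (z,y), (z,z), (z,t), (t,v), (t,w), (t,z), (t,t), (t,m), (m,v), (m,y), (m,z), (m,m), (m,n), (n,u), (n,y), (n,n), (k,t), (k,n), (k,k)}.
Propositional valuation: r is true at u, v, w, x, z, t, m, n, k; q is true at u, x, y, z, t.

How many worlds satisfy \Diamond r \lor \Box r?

10

Let φ = \Diamond r \lor \Box r. Evaluate φ at each world:
  u (successors {u, w, y, z, m, n, k}): φ is true.
  v (successors {v, y, t, m}): φ is true.
  w (successors {u, w, x, z, n, k}): φ is true.
  x (successors {v, x, t, m, n, k}): φ is true.
  y (successors {u, y, t, m}): φ is true.
  z (successors {x, y, z, t}): φ is true.
  t (successors {v, w, z, t, m}): φ is true.
  m (successors {v, y, z, m, n}): φ is true.
  n (successors {u, y, n}): φ is true.
  k (successors {t, n, k}): φ is true.
For instance, at k:
  At k: \Diamond r is true, \Box r is true, so \Diamond r \lor \Box r is true.
    At k: \Diamond r requires r at some successor in {t, n, k}.
      r holds at t, so \Diamond r is true at k.
    At k: \Box r requires r at every successor {t, n, k}.
      At t: r is true.
      At n: r is true.
      At k: r is true.
    So \Box r is true at k.
Satisfying worlds: {u, v, w, x, y, z, t, m, n, k}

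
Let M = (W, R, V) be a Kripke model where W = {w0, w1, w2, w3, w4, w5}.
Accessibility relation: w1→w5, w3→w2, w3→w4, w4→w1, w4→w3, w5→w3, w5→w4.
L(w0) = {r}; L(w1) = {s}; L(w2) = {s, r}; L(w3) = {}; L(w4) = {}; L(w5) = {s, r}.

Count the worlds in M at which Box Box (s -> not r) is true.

Recall that Box ψ holds at a world iff ψ holds at every accessible world, and Dia ψ holds iff ψ holds at some accessible world.
Let φ = Box Box (s -> not r). Evaluate φ at each world:
  w0 (successors ∅): φ is true.
  w1 (successors {w5}): φ is true.
  w2 (successors ∅): φ is true.
  w3 (successors {w2, w4}): φ is true.
  w4 (successors {w1, w3}): φ is false.
  w5 (successors {w3, w4}): φ is false.
For instance, at w1:
  At w1: Box Box (s -> not r) requires Box (s -> not r) at every successor {w5}.
      At w5: Box (s -> not r) requires s -> not r at every successor {w3, w4}.
        At w3: s -> not r is true.
        At w4: s -> not r is true.
      So Box (s -> not r) is true at w5.
  So Box Box (s -> not r) is true at w1.
Satisfying worlds: {w0, w1, w2, w3}

4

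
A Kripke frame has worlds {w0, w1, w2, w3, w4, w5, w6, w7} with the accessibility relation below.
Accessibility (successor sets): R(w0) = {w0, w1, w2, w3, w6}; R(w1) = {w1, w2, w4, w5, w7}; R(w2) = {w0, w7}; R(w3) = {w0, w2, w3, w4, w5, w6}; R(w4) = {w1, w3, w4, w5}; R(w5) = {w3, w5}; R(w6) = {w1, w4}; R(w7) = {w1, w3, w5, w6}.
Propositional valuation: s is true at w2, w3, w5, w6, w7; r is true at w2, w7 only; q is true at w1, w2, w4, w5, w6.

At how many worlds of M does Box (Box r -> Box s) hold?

8

Let φ = Box (Box r -> Box s). Evaluate φ at each world:
  w0 (successors {w0, w1, w2, w3, w6}): φ is true.
  w1 (successors {w1, w2, w4, w5, w7}): φ is true.
  w2 (successors {w0, w7}): φ is true.
  w3 (successors {w0, w2, w3, w4, w5, w6}): φ is true.
  w4 (successors {w1, w3, w4, w5}): φ is true.
  w5 (successors {w3, w5}): φ is true.
  w6 (successors {w1, w4}): φ is true.
  w7 (successors {w1, w3, w5, w6}): φ is true.
For instance, at w2:
  At w2: Box (Box r -> Box s) requires Box r -> Box s at every successor {w0, w7}.
      At w0: Box r is false, Box s is false, so Box r -> Box s is true.
      At w7: Box r is false, Box s is false, so Box r -> Box s is true.
  So Box (Box r -> Box s) is true at w2.
Satisfying worlds: {w0, w1, w2, w3, w4, w5, w6, w7}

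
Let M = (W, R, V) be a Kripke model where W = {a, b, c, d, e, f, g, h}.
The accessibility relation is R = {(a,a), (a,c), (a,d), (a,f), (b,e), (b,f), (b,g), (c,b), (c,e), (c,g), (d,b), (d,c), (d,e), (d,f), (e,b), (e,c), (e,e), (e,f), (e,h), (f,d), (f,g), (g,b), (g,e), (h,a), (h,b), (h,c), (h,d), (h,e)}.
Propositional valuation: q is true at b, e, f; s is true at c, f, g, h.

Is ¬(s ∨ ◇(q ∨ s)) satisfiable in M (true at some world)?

No

Let φ = ¬(s ∨ ◇(q ∨ s)). Evaluate φ at each world:
  a (successors {a, c, d, f}): φ is false.
  b (successors {e, f, g}): φ is false.
  c (successors {b, e, g}): φ is false.
  d (successors {b, c, e, f}): φ is false.
  e (successors {b, c, e, f, h}): φ is false.
  f (successors {d, g}): φ is false.
  g (successors {b, e}): φ is false.
  h (successors {a, b, c, d, e}): φ is false.
For instance, at c:
  At c: s ∨ ◇(q ∨ s) is true, so ¬(s ∨ ◇(q ∨ s)) is false.
    At c: s is true, ◇(q ∨ s) is true, so s ∨ ◇(q ∨ s) is true.
      At c: ◇(q ∨ s) requires q ∨ s at some successor in {b, e, g}.
        q ∨ s holds at b, so ◇(q ∨ s) is true at c.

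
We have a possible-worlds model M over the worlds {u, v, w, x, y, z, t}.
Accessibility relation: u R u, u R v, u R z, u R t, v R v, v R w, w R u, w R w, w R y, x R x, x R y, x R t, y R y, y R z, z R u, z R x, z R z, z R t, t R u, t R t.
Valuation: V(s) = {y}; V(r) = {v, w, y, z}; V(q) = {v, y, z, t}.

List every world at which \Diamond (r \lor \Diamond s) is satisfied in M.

Recall that \Diamond ψ holds at a world iff ψ holds at some accessible world.
Let φ = \Diamond (r \lor \Diamond s). Evaluate φ at each world:
  u (successors {u, v, z, t}): φ is true.
  v (successors {v, w}): φ is true.
  w (successors {u, w, y}): φ is true.
  x (successors {x, y, t}): φ is true.
  y (successors {y, z}): φ is true.
  z (successors {u, x, z, t}): φ is true.
  t (successors {u, t}): φ is false.
For instance, at x:
  At x: \Diamond (r \lor \Diamond s) requires r \lor \Diamond s at some successor in {x, y, t}.
    r \lor \Diamond s holds at x, so \Diamond (r \lor \Diamond s) is true at x.
      At x: r is false, \Diamond s is true, so r \lor \Diamond s is true.
Satisfying worlds: {u, v, w, x, y, z}

u, v, w, x, y, z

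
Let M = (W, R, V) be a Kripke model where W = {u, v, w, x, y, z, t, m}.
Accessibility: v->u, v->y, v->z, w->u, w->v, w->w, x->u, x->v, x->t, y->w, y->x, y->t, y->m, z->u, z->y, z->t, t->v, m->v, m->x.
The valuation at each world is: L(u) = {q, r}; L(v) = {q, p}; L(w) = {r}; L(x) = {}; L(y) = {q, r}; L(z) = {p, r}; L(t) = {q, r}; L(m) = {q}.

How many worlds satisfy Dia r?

5

Let φ = Dia r. Evaluate φ at each world:
  u (successors ∅): φ is false.
  v (successors {u, y, z}): φ is true.
  w (successors {u, v, w}): φ is true.
  x (successors {u, v, t}): φ is true.
  y (successors {w, x, t, m}): φ is true.
  z (successors {u, y, t}): φ is true.
  t (successors {v}): φ is false.
  m (successors {v, x}): φ is false.
For instance, at y:
  At y: Dia r requires r at some successor in {w, x, t, m}.
    r holds at w, so Dia r is true at y.
Satisfying worlds: {v, w, x, y, z}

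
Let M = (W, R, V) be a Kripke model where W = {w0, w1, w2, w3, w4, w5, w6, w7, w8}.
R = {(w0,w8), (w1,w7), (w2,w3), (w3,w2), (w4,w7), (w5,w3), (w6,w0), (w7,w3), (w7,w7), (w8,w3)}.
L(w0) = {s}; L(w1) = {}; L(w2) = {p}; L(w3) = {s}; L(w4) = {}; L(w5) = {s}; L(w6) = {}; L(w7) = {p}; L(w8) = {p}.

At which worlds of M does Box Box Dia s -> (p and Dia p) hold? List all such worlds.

Let φ = Box Box Dia s -> (p and Dia p). Evaluate φ at each world:
  w0 (successors {w8}): φ is true.
  w1 (successors {w7}): φ is true.
  w2 (successors {w3}): φ is false.
  w3 (successors {w2}): φ is true.
  w4 (successors {w7}): φ is true.
  w5 (successors {w3}): φ is false.
  w6 (successors {w0}): φ is false.
  w7 (successors {w3, w7}): φ is true.
  w8 (successors {w3}): φ is false.
For instance, at w2:
  At w2: Box Box Dia s is true, p and Dia p is false, so Box Box Dia s -> (p and Dia p) is false.
    At w2: Box Box Dia s requires Box Dia s at every successor {w3}.
      At w3: Box Dia s is true.
    So Box Box Dia s is true at w2.
    At w2: p is true, Dia p is false, so p and Dia p is false.
      At w2: Dia p requires p at some successor in {w3}.
        At w3: p is false.
      So Dia p is false at w2.
Satisfying worlds: {w0, w1, w3, w4, w7}

w0, w1, w3, w4, w7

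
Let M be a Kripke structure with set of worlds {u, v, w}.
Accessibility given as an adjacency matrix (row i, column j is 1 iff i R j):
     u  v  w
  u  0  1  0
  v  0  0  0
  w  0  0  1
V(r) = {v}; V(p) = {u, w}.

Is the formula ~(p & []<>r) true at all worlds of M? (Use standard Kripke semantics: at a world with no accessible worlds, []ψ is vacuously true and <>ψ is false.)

Yes

Let φ = ~(p & []<>r). Evaluate φ at each world:
  u (successors {v}): φ is true.
  v (successors ∅): φ is true.
  w (successors {w}): φ is true.
For instance, at w:
  At w: p & []<>r is false, so ~(p & []<>r) is true.
    At w: p is true, []<>r is false, so p & []<>r is false.
      At w: []<>r requires <>r at every successor {w}.
        <>r fails at w, so []<>r is false at w.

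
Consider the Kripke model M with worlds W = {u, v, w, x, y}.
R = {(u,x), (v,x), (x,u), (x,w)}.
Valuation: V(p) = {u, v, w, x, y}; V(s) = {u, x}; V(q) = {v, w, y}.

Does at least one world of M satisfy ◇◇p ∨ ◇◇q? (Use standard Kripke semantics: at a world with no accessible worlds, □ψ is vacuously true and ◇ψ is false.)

Let φ = ◇◇p ∨ ◇◇q. Evaluate φ at each world:
  u (successors {x}): φ is true.
  v (successors {x}): φ is true.
  w (successors ∅): φ is false.
  x (successors {u, w}): φ is true.
  y (successors ∅): φ is false.
Detail at u (witness):
  At u: ◇◇p is true, ◇◇q is true, so ◇◇p ∨ ◇◇q is true.
    At u: ◇◇p requires ◇p at some successor in {x}.
      ◇p holds at x, so ◇◇p is true at u.
    At u: ◇◇q requires ◇q at some successor in {x}.
      ◇q holds at x, so ◇◇q is true at u.

Yes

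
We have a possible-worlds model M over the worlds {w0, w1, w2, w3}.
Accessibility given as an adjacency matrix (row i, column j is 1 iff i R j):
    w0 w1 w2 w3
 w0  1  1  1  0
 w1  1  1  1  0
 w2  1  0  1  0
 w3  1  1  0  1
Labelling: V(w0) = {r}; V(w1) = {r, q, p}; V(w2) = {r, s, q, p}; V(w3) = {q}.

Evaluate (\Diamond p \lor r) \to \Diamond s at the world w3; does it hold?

At w3: \Diamond p \lor r is true, \Diamond s is false, so (\Diamond p \lor r) \to \Diamond s is false.
  At w3: \Diamond p is true, r is false, so \Diamond p \lor r is true.
    At w3: \Diamond p requires p at some successor in {w0, w1, w3}.
      p holds at w1, so \Diamond p is true at w3.
  At w3: \Diamond s requires s at some successor in {w0, w1, w3}.
    At w0: s is false.
    At w1: s is false.
    At w3: s is false.
  So \Diamond s is false at w3.

No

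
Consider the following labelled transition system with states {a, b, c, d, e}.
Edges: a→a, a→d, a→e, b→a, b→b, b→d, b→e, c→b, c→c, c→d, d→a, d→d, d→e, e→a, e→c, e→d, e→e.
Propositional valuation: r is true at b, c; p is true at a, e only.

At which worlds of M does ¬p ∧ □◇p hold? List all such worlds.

b, d

Recall that □ψ holds at a world iff ψ holds at every accessible world, and ◇ψ holds iff ψ holds at some accessible world.
Let φ = ¬p ∧ □◇p. Evaluate φ at each world:
  a (successors {a, d, e}): φ is false.
  b (successors {a, b, d, e}): φ is true.
  c (successors {b, c, d}): φ is false.
  d (successors {a, d, e}): φ is true.
  e (successors {a, c, d, e}): φ is false.
For instance, at d:
  At d: ¬p is true, □◇p is true, so ¬p ∧ □◇p is true.
    At d: □◇p requires ◇p at every successor {a, d, e}.
      At a: ◇p is true.
      At d: ◇p is true.
      At e: ◇p is true.
    So □◇p is true at d.
Satisfying worlds: {b, d}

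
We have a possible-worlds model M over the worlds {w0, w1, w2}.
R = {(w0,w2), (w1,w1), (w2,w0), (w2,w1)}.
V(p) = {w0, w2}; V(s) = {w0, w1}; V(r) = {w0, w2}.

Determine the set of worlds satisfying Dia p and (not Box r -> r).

Recall that Box ψ holds at a world iff ψ holds at every accessible world, and Dia ψ holds iff ψ holds at some accessible world.
Let φ = Dia p and (not Box r -> r). Evaluate φ at each world:
  w0 (successors {w2}): φ is true.
  w1 (successors {w1}): φ is false.
  w2 (successors {w0, w1}): φ is true.
For instance, at w2:
  At w2: Dia p is true, not Box r -> r is true, so Dia p and (not Box r -> r) is true.
    At w2: Dia p requires p at some successor in {w0, w1}.
      p holds at w0, so Dia p is true at w2.
    At w2: not Box r is true, r is true, so not Box r -> r is true.
      At w2: Box r is false, so not Box r is true.
Satisfying worlds: {w0, w2}

w0, w2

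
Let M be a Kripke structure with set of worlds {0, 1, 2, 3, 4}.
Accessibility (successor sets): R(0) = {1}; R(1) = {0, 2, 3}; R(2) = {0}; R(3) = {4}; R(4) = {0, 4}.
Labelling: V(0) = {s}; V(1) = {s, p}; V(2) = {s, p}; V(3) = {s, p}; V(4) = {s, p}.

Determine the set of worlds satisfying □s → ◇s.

Recall that □ψ holds at a world iff ψ holds at every accessible world, and ◇ψ holds iff ψ holds at some accessible world.
Let φ = □s → ◇s. Evaluate φ at each world:
  0 (successors {1}): φ is true.
  1 (successors {0, 2, 3}): φ is true.
  2 (successors {0}): φ is true.
  3 (successors {4}): φ is true.
  4 (successors {0, 4}): φ is true.
For instance, at 2:
  At 2: □s is true, ◇s is true, so □s → ◇s is true.
    At 2: □s requires s at every successor {0}.
      At 0: s is true.
    So □s is true at 2.
    At 2: ◇s requires s at some successor in {0}.
      s holds at 0, so ◇s is true at 2.
Satisfying worlds: {0, 1, 2, 3, 4}

0, 1, 2, 3, 4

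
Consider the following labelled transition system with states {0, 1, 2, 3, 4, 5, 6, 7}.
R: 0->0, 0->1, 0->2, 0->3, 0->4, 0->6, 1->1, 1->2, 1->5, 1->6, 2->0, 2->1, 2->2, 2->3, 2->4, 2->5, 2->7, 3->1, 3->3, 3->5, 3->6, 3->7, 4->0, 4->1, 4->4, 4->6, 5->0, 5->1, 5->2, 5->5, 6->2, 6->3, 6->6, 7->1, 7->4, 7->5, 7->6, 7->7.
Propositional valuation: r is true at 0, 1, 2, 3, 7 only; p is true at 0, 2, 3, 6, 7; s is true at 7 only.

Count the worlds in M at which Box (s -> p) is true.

Let φ = Box (s -> p). Evaluate φ at each world:
  0 (successors {0, 1, 2, 3, 4, 6}): φ is true.
  1 (successors {1, 2, 5, 6}): φ is true.
  2 (successors {0, 1, 2, 3, 4, 5, 7}): φ is true.
  3 (successors {1, 3, 5, 6, 7}): φ is true.
  4 (successors {0, 1, 4, 6}): φ is true.
  5 (successors {0, 1, 2, 5}): φ is true.
  6 (successors {2, 3, 6}): φ is true.
  7 (successors {1, 4, 5, 6, 7}): φ is true.
For instance, at 6:
  At 6: Box (s -> p) requires s -> p at every successor {2, 3, 6}.
    At 2: s -> p is true.
    At 3: s -> p is true.
    At 6: s -> p is true.
  So Box (s -> p) is true at 6.
Satisfying worlds: {0, 1, 2, 3, 4, 5, 6, 7}

8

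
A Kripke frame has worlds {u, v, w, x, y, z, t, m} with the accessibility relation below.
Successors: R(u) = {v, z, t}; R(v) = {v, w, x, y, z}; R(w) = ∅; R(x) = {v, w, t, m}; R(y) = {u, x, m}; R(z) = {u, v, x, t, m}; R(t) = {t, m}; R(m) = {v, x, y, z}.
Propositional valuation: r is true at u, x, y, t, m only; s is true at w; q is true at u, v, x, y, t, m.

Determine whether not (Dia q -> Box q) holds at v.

Yes

At v: Dia q -> Box q is false, so not (Dia q -> Box q) is true.
  At v: Dia q is true, Box q is false, so Dia q -> Box q is false.
    At v: Dia q requires q at some successor in {v, w, x, y, z}.
      q holds at v, so Dia q is true at v.
    At v: Box q requires q at every successor {v, w, x, y, z}.
      q fails at w, so Box q is false at v.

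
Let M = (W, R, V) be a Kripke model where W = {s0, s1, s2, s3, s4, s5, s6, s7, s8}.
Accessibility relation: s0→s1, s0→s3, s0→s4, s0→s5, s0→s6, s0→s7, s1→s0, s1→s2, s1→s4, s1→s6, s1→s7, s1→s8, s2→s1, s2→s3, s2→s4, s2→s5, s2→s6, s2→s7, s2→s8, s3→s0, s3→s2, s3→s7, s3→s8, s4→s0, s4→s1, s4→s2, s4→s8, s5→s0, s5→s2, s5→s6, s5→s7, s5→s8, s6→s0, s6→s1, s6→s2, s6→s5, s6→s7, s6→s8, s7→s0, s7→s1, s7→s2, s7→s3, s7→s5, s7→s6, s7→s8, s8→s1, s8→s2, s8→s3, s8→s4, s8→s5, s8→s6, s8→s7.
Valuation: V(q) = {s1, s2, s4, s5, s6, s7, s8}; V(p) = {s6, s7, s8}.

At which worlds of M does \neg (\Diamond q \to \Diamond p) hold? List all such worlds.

Let φ = \neg (\Diamond q \to \Diamond p). Evaluate φ at each world:
  s0 (successors {s1, s3, s4, s5, s6, s7}): φ is false.
  s1 (successors {s0, s2, s4, s6, s7, s8}): φ is false.
  s2 (successors {s1, s3, s4, s5, s6, s7, s8}): φ is false.
  s3 (successors {s0, s2, s7, s8}): φ is false.
  s4 (successors {s0, s1, s2, s8}): φ is false.
  s5 (successors {s0, s2, s6, s7, s8}): φ is false.
  s6 (successors {s0, s1, s2, s5, s7, s8}): φ is false.
  s7 (successors {s0, s1, s2, s3, s5, s6, s8}): φ is false.
  s8 (successors {s1, s2, s3, s4, s5, s6, s7}): φ is false.
For instance, at s3:
  At s3: \Diamond q \to \Diamond p is true, so \neg (\Diamond q \to \Diamond p) is false.
    At s3: \Diamond q is true, \Diamond p is true, so \Diamond q \to \Diamond p is true.
      At s3: \Diamond q requires q at some successor in {s0, s2, s7, s8}.
        q holds at s2, so \Diamond q is true at s3.
      At s3: \Diamond p requires p at some successor in {s0, s2, s7, s8}.
        p holds at s7, so \Diamond p is true at s3.
Satisfying worlds: none.

none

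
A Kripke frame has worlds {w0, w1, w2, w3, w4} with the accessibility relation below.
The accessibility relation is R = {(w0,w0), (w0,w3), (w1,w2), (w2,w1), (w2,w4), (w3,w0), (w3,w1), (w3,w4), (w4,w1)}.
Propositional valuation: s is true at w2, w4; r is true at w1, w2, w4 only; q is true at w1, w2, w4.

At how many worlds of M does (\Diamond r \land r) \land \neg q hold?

Recall that \Diamond ψ holds at a world iff ψ holds at some accessible world.
Let φ = (\Diamond r \land r) \land \neg q. Evaluate φ at each world:
  w0 (successors {w0, w3}): φ is false.
  w1 (successors {w2}): φ is false.
  w2 (successors {w1, w4}): φ is false.
  w3 (successors {w0, w1, w4}): φ is false.
  w4 (successors {w1}): φ is false.
For instance, at w3:
  At w3: \Diamond r \land r is false, \neg q is true, so (\Diamond r \land r) \land \neg q is false.
    At w3: \Diamond r is true, r is false, so \Diamond r \land r is false.
      At w3: \Diamond r requires r at some successor in {w0, w1, w4}.
        r holds at w1, so \Diamond r is true at w3.
Satisfying worlds: none.

0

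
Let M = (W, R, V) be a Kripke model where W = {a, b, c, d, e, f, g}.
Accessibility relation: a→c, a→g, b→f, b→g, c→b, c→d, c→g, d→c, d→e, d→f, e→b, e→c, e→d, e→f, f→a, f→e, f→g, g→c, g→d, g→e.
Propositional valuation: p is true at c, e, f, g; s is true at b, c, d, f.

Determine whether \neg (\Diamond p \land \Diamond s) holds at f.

At f: \Diamond p \land \Diamond s is false, so \neg (\Diamond p \land \Diamond s) is true.
  At f: \Diamond p is true, \Diamond s is false, so \Diamond p \land \Diamond s is false.
    At f: \Diamond p requires p at some successor in {a, e, g}.
      p holds at e, so \Diamond p is true at f.
    At f: \Diamond s requires s at some successor in {a, e, g}.
      At a: s is false.
      At e: s is false.
      At g: s is false.
    So \Diamond s is false at f.

Yes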